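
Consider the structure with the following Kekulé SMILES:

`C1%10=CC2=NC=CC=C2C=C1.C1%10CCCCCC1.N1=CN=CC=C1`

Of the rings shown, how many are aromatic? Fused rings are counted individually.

3

The SMILES encodes two fused six-membered rings, each with three alternating double bonds; one ring is all carbon and the other has one ring nitrogen; a seven-membered saturated carbon ring; a six-membered ring with nitrogens at positions 1 and 3 and three alternating double bonds.
The fused 6/6-membered bicyclic (with one nitrogen) is a single π system with 10 sp² atoms and 10 π electrons from ring double bonds. 10 = 4(2)+2, so the system is aromatic and both rings count as aromatic (quinoline).
The 7-membered ring has only sp³ atoms, so it is not fully conjugated — not aromatic (cycloheptane).
The 6-membered ring with two nitrogens (1,3) is planar and fully conjugated; 3 ring double bonds give 6 π electrons. That satisfies 4n+2 with n=1, so it is aromatic (pyrimidine).
3 of the 4 rings are aromatic. Total: 3.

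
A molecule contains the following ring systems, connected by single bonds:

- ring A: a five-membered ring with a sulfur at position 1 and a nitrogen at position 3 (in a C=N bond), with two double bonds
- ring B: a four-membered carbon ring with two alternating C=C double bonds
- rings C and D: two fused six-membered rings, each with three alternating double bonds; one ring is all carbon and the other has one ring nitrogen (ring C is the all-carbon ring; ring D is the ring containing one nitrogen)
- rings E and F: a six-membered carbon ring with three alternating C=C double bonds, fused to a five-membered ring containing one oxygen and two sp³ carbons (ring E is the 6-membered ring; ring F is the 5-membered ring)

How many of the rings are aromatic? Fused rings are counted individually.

4

Ring A is fully conjugated (every ring atom contributes a p orbital); 2 ring double bonds (4 π electrons) plus a heteroatom lone pair (2) give 6 π electrons. That satisfies 4n+2 with n=1, so ring A is aromatic (thiazole).
Ring B has only sp² ring atoms; a planar conformation would have a fully conjugated π system of 4 electrons. But 4 = 4(1), which is 4n not 4n+2, so ring B is not aromatic (cyclobutadiene) — cyclobutadiene is antiaromatic and distorts to a rectangle.
Rings C and D form a fused bicyclic system (with one nitrogen) with 10 sp² atoms and 10 π electrons from ring double bonds. 10 = 4(2)+2, so the system is aromatic and both rings count as aromatic (quinoline).
Ring E is fully conjugated (every ring atom contributes a p orbital); 3 ring double bonds give 6 π electrons. Since 6 = 4n+2 (n=1), ring E is aromatic (benzene ring).
Ring F has two sp³ carbons, so it is not fully conjugated — not aromatic (oxolane ring).
Aromatic: A, C, D, E. Total: 4.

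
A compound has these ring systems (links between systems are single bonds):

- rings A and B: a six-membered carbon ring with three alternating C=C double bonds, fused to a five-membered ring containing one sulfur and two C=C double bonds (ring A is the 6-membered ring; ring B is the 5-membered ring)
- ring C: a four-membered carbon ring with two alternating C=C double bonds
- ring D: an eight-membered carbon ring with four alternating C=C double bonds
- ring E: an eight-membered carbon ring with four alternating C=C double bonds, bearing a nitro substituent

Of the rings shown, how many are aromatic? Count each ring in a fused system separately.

2

Rings A and B form a fused bicyclic system (with one sulfur) with 9 sp² atoms and 10 π electrons from ring double bonds plus a heteroatom lone pair. 10 = 4(2)+2, so the system is aromatic and both rings count as aromatic (benzothiophene).
Ring C has only sp² ring atoms; a planar conformation would have a fully conjugated π system of 4 electrons. But 4 = 4(1), which is 4n not 4n+2, so ring C is not aromatic (cyclobutadiene) — cyclobutadiene is antiaromatic and distorts to a rectangle.
Ring D has only sp² ring atoms; a planar conformation would have a fully conjugated π system of 8 electrons. But 8 = 4(2), which is 4n not 4n+2, so ring D is not aromatic (cyclooctatetraene) — cyclooctatetraene distorts into a non-planar tub to avoid antiaromaticity.
Ring E has only sp² ring atoms; a planar conformation would have a fully conjugated π system of 8 electrons. But 8 = 4(2), which is 4n not 4n+2, so ring E is not aromatic (cyclooctatetraene) — cyclooctatetraene distorts into a non-planar tub to avoid antiaromaticity.
Aromatic: A, B. Total: 2.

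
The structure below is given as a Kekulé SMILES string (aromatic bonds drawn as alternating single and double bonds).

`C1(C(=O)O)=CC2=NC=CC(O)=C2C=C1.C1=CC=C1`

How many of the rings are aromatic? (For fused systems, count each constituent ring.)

2

The SMILES encodes two fused six-membered rings, each with three alternating double bonds; one ring is all carbon and the other has one ring nitrogen; a four-membered carbon ring with two alternating C=C double bonds.
The fused 6/6-membered bicyclic (with one nitrogen) is a single π system with 10 sp² atoms and 10 π electrons from ring double bonds. 10 = 4(2)+2, so the system is aromatic and both rings count as aromatic (quinoline).
The 4-membered ring has only sp² ring atoms; a planar conformation would have a fully conjugated π system of 4 electrons. But 4 = 4(1), which is 4n not 4n+2, so it is not aromatic (cyclobutadiene) — cyclobutadiene is antiaromatic and distorts to a rectangle.
2 of the 3 rings are aromatic. Total: 2.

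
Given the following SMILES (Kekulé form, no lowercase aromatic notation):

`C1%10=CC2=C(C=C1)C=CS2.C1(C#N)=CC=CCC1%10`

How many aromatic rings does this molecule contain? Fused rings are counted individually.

2

The SMILES encodes a six-membered carbon ring with three alternating C=C double bonds, fused to a five-membered ring containing one sulfur and two C=C double bonds; a six-membered carbon ring with two conjugated C=C double bonds and two sp³ carbons.
The fused 6/5-membered bicyclic (with one sulfur) is a single π system with 9 sp² atoms and 10 π electrons from ring double bonds plus a heteroatom lone pair. 10 = 4(2)+2, so the system is aromatic and both rings count as aromatic (benzothiophene).
The 6-membered ring has two sp³ carbons, so it is not fully conjugated — not aromatic (1,3-cyclohexadiene).
2 of the 3 rings are aromatic. Total: 2.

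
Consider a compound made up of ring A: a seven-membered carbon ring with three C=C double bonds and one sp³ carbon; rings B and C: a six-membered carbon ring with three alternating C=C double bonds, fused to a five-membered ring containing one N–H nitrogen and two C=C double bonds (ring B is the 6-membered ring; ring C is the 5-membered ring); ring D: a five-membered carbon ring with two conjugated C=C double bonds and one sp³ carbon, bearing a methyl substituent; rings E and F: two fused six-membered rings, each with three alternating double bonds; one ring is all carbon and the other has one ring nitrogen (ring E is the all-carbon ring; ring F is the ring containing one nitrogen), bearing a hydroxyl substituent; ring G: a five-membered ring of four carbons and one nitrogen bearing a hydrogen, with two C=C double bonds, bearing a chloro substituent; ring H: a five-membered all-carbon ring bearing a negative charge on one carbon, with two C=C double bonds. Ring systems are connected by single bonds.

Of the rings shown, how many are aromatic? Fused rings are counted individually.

6

Ring A has one sp³ carbon, so it is not fully conjugated — not aromatic (cycloheptatriene).
Rings B and C form a fused bicyclic system (with one N–H) with 9 sp² atoms and 10 π electrons from ring double bonds plus a heteroatom lone pair. 10 = 4(2)+2, so the system is aromatic and both rings count as aromatic (indole).
Ring D has one sp³ carbon, so it is not fully conjugated — not aromatic (cyclopentadiene).
Rings E and F form a fused bicyclic system (with one nitrogen) with 10 sp² atoms and 10 π electrons from ring double bonds. 10 = 4(2)+2, so the system is aromatic and both rings count as aromatic (quinoline).
Ring G is fully conjugated (every ring atom contributes a p orbital); 2 ring double bonds (4 π electrons) plus a heteroatom lone pair (2) give 6 π electrons. Since 6 = 4n+2 (n=1), ring G is aromatic (pyrrole).
Ring H has a continuous p-orbital overlap around the ring; 2 ring double bonds (4 π electrons) plus the carbanion lone pair (2) give 6 π electrons. That satisfies 4n+2 with n=1, so ring H is aromatic (cyclopentadienyl anion).
Aromatic: B, C, E, F, G, H. Total: 6.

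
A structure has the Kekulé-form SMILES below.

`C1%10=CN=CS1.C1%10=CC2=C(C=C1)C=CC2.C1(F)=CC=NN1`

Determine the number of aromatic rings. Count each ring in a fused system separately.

The SMILES encodes a five-membered ring with a sulfur at position 1 and a nitrogen at position 3 (in a C=N bond), with two double bonds; a six-membered carbon ring with three alternating C=C double bonds, fused to a five-membered carbon ring containing one C=C double bond and one sp³ carbon; a five-membered ring with two adjacent nitrogens (one bearing H, one in a double bond) and two double bonds.
The 5-membered ring with one sulfur and one =N– is fully conjugated (every ring atom contributes a p orbital); 2 ring double bonds (4 π electrons) plus a heteroatom lone pair (2) give 6 π electrons. Since 6 = 4n+2 (n=1), it is aromatic (thiazole).
The 6-membered ring is fully conjugated (every ring atom contributes a p orbital); 3 ring double bonds give 6 π electrons. That satisfies 4n+2 with n=1, so it is aromatic (benzene ring).
The 5-membered ring has one sp³ carbon, so it is not fully conjugated — not aromatic (cyclopentene ring).
The 5-membered ring with two adjacent nitrogens (one N–H, one =N–) is planar and fully conjugated; 2 ring double bonds (4 π electrons) plus a heteroatom lone pair (2) give 6 π electrons. That satisfies 4n+2 with n=1, so it is aromatic (pyrazole).
3 of the 4 rings are aromatic. Total: 3.

3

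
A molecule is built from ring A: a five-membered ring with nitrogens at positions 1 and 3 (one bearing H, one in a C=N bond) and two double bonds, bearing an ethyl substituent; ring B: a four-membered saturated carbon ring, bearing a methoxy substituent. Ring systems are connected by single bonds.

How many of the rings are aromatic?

1

Ring A has a continuous p-orbital overlap around the ring; 2 ring double bonds (4 π electrons) plus a heteroatom lone pair (2) give 6 π electrons. Since 6 = 4n+2 (n=1), ring A is aromatic (imidazole).
Ring B has only sp³ atoms, so it is not fully conjugated — not aromatic (cyclobutane).
Aromatic: A. Total: 1.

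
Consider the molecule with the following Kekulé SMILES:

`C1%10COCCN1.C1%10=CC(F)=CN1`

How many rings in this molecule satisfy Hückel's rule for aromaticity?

1

The SMILES encodes a six-membered saturated ring with an oxygen and an N–H nitrogen at positions 1 and 4; a five-membered ring of four carbons and one nitrogen bearing a hydrogen, with two C=C double bonds.
The 6-membered ring with one oxygen and one N–H (1,4) has only sp³ atoms, so it is not fully conjugated — not aromatic (morpholine).
The 5-membered ring with one N–H is planar and fully conjugated; 2 ring double bonds (4 π electrons) plus a heteroatom lone pair (2) give 6 π electrons. Since 6 = 4n+2 (n=1), it is aromatic (pyrrole).
1 of the 2 rings is aromatic. Total: 1.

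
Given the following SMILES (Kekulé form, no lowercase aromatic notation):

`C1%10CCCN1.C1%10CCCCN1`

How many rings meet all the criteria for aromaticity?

The SMILES encodes a five-membered saturated ring of four carbons and one N–H nitrogen; a six-membered saturated ring of five carbons and one N–H nitrogen.
The 5-membered ring with one N–H has only sp³ atoms, so it is not fully conjugated — not aromatic (pyrrolidine).
The 6-membered ring with one N–H has only sp³ atoms, so it is not fully conjugated — not aromatic (piperidine).
None of the rings are aromatic. Total: 0.

0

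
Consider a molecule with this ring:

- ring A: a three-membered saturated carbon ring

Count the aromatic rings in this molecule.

Ring A has only sp³ atoms, so it is not fully conjugated — not aromatic (cyclopropane).

0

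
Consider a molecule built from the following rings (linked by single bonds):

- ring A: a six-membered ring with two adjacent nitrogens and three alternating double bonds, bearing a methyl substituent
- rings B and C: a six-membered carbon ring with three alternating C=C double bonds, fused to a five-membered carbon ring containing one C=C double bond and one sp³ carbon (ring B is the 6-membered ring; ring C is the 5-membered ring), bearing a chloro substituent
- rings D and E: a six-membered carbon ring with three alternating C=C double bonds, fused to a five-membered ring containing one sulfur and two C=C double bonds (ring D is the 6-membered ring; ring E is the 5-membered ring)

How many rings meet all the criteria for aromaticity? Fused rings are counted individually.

Ring A is planar and fully conjugated; 3 ring double bonds give 6 π electrons. Since 6 = 4n+2 (n=1), ring A is aromatic (pyridazine).
Ring B is planar and fully conjugated; 3 ring double bonds give 6 π electrons. That satisfies 4n+2 with n=1, so ring B is aromatic (benzene ring).
Ring C has one sp³ carbon, so it is not fully conjugated — not aromatic (cyclopentene ring).
Rings D and E form a fused bicyclic system (with one sulfur) with 9 sp² atoms and 10 π electrons from ring double bonds plus a heteroatom lone pair. 10 = 4(2)+2, so the system is aromatic and both rings count as aromatic (benzothiophene).
Aromatic: A, B, D, E. Total: 4.

4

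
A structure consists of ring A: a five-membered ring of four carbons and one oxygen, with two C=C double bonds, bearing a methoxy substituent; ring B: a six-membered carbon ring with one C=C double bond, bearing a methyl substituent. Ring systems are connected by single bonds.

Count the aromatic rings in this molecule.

1

Ring A is planar and fully conjugated; 2 ring double bonds (4 π electrons) plus a heteroatom lone pair (2) give 6 π electrons. Since 6 = 4n+2 (n=1), ring A is aromatic (furan).
Ring B has four sp³ carbons, so it is not fully conjugated — not aromatic (cyclohexene).
Aromatic: A. Total: 1.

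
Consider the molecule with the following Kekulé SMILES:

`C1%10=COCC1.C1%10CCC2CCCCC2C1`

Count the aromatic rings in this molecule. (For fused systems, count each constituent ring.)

The SMILES encodes a five-membered ring of four carbons and one oxygen, with one C=C double bond and two sp³ carbons; two fused six-membered saturated carbon rings.
The 5-membered ring with one oxygen has two sp³ carbons, so it is not fully conjugated — not aromatic (2,3-dihydrofuran).
The 6-membered ring has only sp³ atoms, so it is not fully conjugated — not aromatic (cyclohexane ring).
The second 6-membered ring has only sp³ atoms, so it is not fully conjugated — not aromatic (cyclohexane ring).
None of the rings are aromatic. Total: 0.

0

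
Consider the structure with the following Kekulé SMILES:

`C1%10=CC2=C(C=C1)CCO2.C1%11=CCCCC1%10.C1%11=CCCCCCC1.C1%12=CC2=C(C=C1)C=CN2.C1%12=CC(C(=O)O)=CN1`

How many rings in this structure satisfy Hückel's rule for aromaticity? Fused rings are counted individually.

The SMILES encodes a six-membered carbon ring with three alternating C=C double bonds, fused to a five-membered ring containing one oxygen and two sp³ carbons; a six-membered carbon ring with one C=C double bond; an eight-membered carbon ring with one C=C double bond; a six-membered carbon ring with three alternating C=C double bonds, fused to a five-membered ring containing one N–H nitrogen and two C=C double bonds; a five-membered ring of four carbons and one nitrogen bearing a hydrogen, with two C=C double bonds.
The 6-membered ring is planar and fully conjugated; 3 ring double bonds give 6 π electrons. Since 6 = 4n+2 (n=1), it is aromatic (benzene ring).
The 5-membered ring with one oxygen has two sp³ carbons, so it is not fully conjugated — not aromatic (oxolane ring).
The second 6-membered ring has four sp³ carbons, so it is not fully conjugated — not aromatic (cyclohexene).
The 8-membered ring has six sp³ carbons, so it is not fully conjugated — not aromatic (cyclooctene).
The fused 6/5-membered bicyclic (with one N–H) is a single π system with 9 sp² atoms and 10 π electrons from ring double bonds plus a heteroatom lone pair. 10 = 4(2)+2, so the system is aromatic and both rings count as aromatic (indole).
The 5-membered ring with one N–H is planar and fully conjugated; 2 ring double bonds (4 π electrons) plus a heteroatom lone pair (2) give 6 π electrons. 6 = 4(1)+2, so it is aromatic (pyrrole).
4 of the 7 rings are aromatic. Total: 4.

4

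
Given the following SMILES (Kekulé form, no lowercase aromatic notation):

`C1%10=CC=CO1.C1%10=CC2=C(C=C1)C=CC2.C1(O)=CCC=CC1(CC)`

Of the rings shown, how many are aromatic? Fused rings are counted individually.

The SMILES encodes a five-membered ring of four carbons and one oxygen, with two C=C double bonds; a six-membered carbon ring with three alternating C=C double bonds, fused to a five-membered carbon ring containing one C=C double bond and one sp³ carbon; a six-membered carbon ring with two isolated C=C double bonds and two sp³ carbons.
The 5-membered ring with one oxygen is planar and fully conjugated; 2 ring double bonds (4 π electrons) plus a heteroatom lone pair (2) give 6 π electrons. That satisfies 4n+2 with n=1, so it is aromatic (furan).
The 6-membered ring is planar and fully conjugated; 3 ring double bonds give 6 π electrons. That satisfies 4n+2 with n=1, so it is aromatic (benzene ring).
The 5-membered ring has one sp³ carbon, so it is not fully conjugated — not aromatic (cyclopentene ring).
The second 6-membered ring has two sp³ carbons, so it is not fully conjugated — not aromatic (1,4-cyclohexadiene).
2 of the 4 rings are aromatic. Total: 2.

2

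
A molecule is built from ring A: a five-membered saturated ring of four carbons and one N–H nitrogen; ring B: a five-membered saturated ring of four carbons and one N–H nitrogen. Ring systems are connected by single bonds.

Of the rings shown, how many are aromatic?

0

Ring A has only sp³ atoms, so it is not fully conjugated — not aromatic (pyrrolidine).
Ring B has only sp³ atoms, so it is not fully conjugated — not aromatic (pyrrolidine).
No ring is aromatic. Total: 0.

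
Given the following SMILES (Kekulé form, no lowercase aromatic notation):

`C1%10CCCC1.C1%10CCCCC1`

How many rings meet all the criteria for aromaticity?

0

The SMILES encodes a five-membered saturated carbon ring; a six-membered saturated carbon ring.
The 5-membered ring has only sp³ atoms, so it is not fully conjugated — not aromatic (cyclopentane).
The 6-membered ring has only sp³ atoms, so it is not fully conjugated — not aromatic (cyclohexane).
None of the rings are aromatic. Total: 0.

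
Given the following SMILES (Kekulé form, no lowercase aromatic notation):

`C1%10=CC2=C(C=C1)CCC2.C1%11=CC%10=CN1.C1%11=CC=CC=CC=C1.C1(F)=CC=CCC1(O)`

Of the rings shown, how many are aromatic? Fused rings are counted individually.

The SMILES encodes a six-membered carbon ring with three alternating C=C double bonds, fused to a saturated five-membered carbon ring; a five-membered ring of four carbons and one nitrogen bearing a hydrogen, with two C=C double bonds; an eight-membered carbon ring with four alternating C=C double bonds; a six-membered carbon ring with two conjugated C=C double bonds and two sp³ carbons.
The 6-membered ring is planar and fully conjugated; 3 ring double bonds give 6 π electrons. That satisfies 4n+2 with n=1, so it is aromatic (benzene ring).
The 5-membered ring has three sp³ carbons, so it is not fully conjugated — not aromatic (cyclopentane ring).
The 5-membered ring with one N–H is fully conjugated (every ring atom contributes a p orbital); 2 ring double bonds (4 π electrons) plus a heteroatom lone pair (2) give 6 π electrons. That satisfies 4n+2 with n=1, so it is aromatic (pyrrole).
The 8-membered ring has only sp² ring atoms; a planar conformation would have a fully conjugated π system of 8 electrons. But 8 = 4(2), which is 4n not 4n+2, so it is not aromatic (cyclooctatetraene) — cyclooctatetraene distorts into a non-planar tub to avoid antiaromaticity.
The second 6-membered ring has two sp³ carbons, so it is not fully conjugated — not aromatic (1,3-cyclohexadiene).
2 of the 5 rings are aromatic. Total: 2.

2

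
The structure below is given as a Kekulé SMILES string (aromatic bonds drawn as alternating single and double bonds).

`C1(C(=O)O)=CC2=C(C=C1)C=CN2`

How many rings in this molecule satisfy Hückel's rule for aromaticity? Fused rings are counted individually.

2

The SMILES encodes a six-membered carbon ring with three alternating C=C double bonds, fused to a five-membered ring containing one N–H nitrogen and two C=C double bonds.
The fused 6/5-membered bicyclic (with one N–H) is a single π system with 9 sp² atoms and 10 π electrons from ring double bonds plus a heteroatom lone pair. 10 = 4(2)+2, so the system is aromatic and both rings count as aromatic (indole).
2 of the 2 rings are aromatic. Total: 2.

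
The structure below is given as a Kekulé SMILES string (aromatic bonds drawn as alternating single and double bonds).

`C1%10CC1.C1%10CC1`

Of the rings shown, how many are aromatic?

The SMILES encodes a three-membered saturated carbon ring; a three-membered saturated carbon ring.
The 3-membered ring has only sp³ atoms, so it is not fully conjugated — not aromatic (cyclopropane).
The second 3-membered ring has only sp³ atoms, so it is not fully conjugated — not aromatic (cyclopropane).
None of the rings are aromatic. Total: 0.

0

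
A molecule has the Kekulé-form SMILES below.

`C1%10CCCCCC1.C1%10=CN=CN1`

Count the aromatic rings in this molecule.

1

The SMILES encodes a seven-membered saturated carbon ring; a five-membered ring with nitrogens at positions 1 and 3 (one bearing H, one in a C=N bond) and two double bonds.
The 7-membered ring has only sp³ atoms, so it is not fully conjugated — not aromatic (cycloheptane).
The 5-membered ring with two nitrogens (one N–H, one =N–) is planar and fully conjugated; 2 ring double bonds (4 π electrons) plus a heteroatom lone pair (2) give 6 π electrons. That satisfies 4n+2 with n=1, so it is aromatic (imidazole).
1 of the 2 rings is aromatic. Total: 1.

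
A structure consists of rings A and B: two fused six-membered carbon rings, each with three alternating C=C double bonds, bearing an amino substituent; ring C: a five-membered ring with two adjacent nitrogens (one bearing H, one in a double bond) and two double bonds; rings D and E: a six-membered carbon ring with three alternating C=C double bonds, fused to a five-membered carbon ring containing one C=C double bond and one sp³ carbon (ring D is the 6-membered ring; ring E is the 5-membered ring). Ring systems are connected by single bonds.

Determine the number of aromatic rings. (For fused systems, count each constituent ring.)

4

Rings A and B form a fused bicyclic system with 10 sp² atoms and 10 π electrons from ring double bonds. 10 = 4(2)+2, so the system is aromatic and both rings count as aromatic (naphthalene).
Ring C is fully conjugated (every ring atom contributes a p orbital); 2 ring double bonds (4 π electrons) plus a heteroatom lone pair (2) give 6 π electrons. 6 = 4(1)+2, so ring C is aromatic (pyrazole).
Ring D has a continuous p-orbital overlap around the ring; 3 ring double bonds give 6 π electrons. That satisfies 4n+2 with n=1, so ring D is aromatic (benzene ring).
Ring E has one sp³ carbon, so it is not fully conjugated — not aromatic (cyclopentene ring).
Aromatic: A, B, C, D. Total: 4.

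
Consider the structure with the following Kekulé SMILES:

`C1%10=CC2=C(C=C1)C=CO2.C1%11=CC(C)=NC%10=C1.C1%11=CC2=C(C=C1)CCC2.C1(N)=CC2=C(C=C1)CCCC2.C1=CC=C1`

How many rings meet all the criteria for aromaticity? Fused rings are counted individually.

The SMILES encodes a six-membered carbon ring with three alternating C=C double bonds, fused to a five-membered ring containing one oxygen and two C=C double bonds; a six-membered ring of five carbons and one nitrogen with three alternating double bonds; a six-membered carbon ring with three alternating C=C double bonds, fused to a saturated five-membered carbon ring; a six-membered carbon ring with three alternating C=C double bonds, fused to a saturated six-membered carbon ring; a four-membered carbon ring with two alternating C=C double bonds.
The fused 6/5-membered bicyclic (with one oxygen) is a single π system with 9 sp² atoms and 10 π electrons from ring double bonds plus a heteroatom lone pair. 10 = 4(2)+2, so the system is aromatic and both rings count as aromatic (benzofuran).
The 6-membered ring with one nitrogen has a continuous p-orbital overlap around the ring; 3 ring double bonds give 6 π electrons. 6 = 4(1)+2, so it is aromatic (pyridine).
The 6-membered ring has a continuous p-orbital overlap around the ring; 3 ring double bonds give 6 π electrons. That satisfies 4n+2 with n=1, so it is aromatic (benzene ring).
The 5-membered ring has three sp³ carbons, so it is not fully conjugated — not aromatic (cyclopentane ring).
The second 6-membered ring is planar and fully conjugated; 3 ring double bonds give 6 π electrons. 6 = 4(1)+2, so it is aromatic (benzene ring).
The third 6-membered ring has four sp³ carbons, so it is not fully conjugated — not aromatic (cyclohexane ring).
The 4-membered ring has only sp² ring atoms; a planar conformation would have a fully conjugated π system of 4 electrons. But 4 = 4(1), which is 4n not 4n+2, so it is not aromatic (cyclobutadiene) — cyclobutadiene is antiaromatic and distorts to a rectangle.
5 of the 8 rings are aromatic. Total: 5.

5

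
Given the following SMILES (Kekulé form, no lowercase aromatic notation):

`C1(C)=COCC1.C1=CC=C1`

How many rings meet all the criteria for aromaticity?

0

The SMILES encodes a five-membered ring of four carbons and one oxygen, with one C=C double bond and two sp³ carbons; a four-membered carbon ring with two alternating C=C double bonds.
The 5-membered ring with one oxygen has two sp³ carbons, so it is not fully conjugated — not aromatic (2,3-dihydrofuran).
The 4-membered ring has only sp² ring atoms; a planar conformation would have a fully conjugated π system of 4 electrons. But 4 = 4(1), which is 4n not 4n+2, so it is not aromatic (cyclobutadiene) — cyclobutadiene is antiaromatic and distorts to a rectangle.
None of the rings are aromatic. Total: 0.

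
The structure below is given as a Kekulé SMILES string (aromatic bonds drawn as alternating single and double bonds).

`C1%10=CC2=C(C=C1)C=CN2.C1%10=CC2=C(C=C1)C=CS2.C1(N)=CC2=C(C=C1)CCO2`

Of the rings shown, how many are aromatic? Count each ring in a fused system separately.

The SMILES encodes a six-membered carbon ring with three alternating C=C double bonds, fused to a five-membered ring containing one N–H nitrogen and two C=C double bonds; a six-membered carbon ring with three alternating C=C double bonds, fused to a five-membered ring containing one sulfur and two C=C double bonds; a six-membered carbon ring with three alternating C=C double bonds, fused to a five-membered ring containing one oxygen and two sp³ carbons.
The fused 6/5-membered bicyclic (with one N–H) is a single π system with 9 sp² atoms and 10 π electrons from ring double bonds plus a heteroatom lone pair. 10 = 4(2)+2, so the system is aromatic and both rings count as aromatic (indole).
The fused 6/5-membered bicyclic (with one sulfur) is a single π system with 9 sp² atoms and 10 π electrons from ring double bonds plus a heteroatom lone pair. 10 = 4(2)+2, so the system is aromatic and both rings count as aromatic (benzothiophene).
The 6-membered ring has a continuous p-orbital overlap around the ring; 3 ring double bonds give 6 π electrons. Since 6 = 4n+2 (n=1), it is aromatic (benzene ring).
The 5-membered ring with one oxygen has two sp³ carbons, so it is not fully conjugated — not aromatic (oxolane ring).
5 of the 6 rings are aromatic. Total: 5.

5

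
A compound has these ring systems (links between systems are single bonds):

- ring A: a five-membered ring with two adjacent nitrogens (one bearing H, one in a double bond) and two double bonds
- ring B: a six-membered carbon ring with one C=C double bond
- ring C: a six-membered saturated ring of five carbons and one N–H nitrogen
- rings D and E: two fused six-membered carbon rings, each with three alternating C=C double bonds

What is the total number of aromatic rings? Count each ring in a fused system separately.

Ring A is planar and fully conjugated; 2 ring double bonds (4 π electrons) plus a heteroatom lone pair (2) give 6 π electrons. 6 = 4(1)+2, so ring A is aromatic (pyrazole).
Ring B has four sp³ carbons, so it is not fully conjugated — not aromatic (cyclohexene).
Ring C has only sp³ atoms, so it is not fully conjugated — not aromatic (piperidine).
Rings D and E form a fused bicyclic system with 10 sp² atoms and 10 π electrons from ring double bonds. 10 = 4(2)+2, so the system is aromatic and both rings count as aromatic (naphthalene).
Aromatic: A, D, E. Total: 3.

3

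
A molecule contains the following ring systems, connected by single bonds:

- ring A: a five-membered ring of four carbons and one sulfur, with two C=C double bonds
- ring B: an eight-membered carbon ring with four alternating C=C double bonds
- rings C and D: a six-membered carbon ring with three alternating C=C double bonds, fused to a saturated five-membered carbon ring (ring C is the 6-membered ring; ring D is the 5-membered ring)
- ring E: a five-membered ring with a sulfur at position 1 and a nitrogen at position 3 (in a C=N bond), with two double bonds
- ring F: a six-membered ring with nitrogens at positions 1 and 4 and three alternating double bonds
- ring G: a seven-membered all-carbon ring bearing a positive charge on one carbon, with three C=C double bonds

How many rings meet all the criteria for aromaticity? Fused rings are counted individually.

5

Ring A has a continuous p-orbital overlap around the ring; 2 ring double bonds (4 π electrons) plus a heteroatom lone pair (2) give 6 π electrons. 6 = 4(1)+2, so ring A is aromatic (thiophene).
Ring B has only sp² ring atoms; a planar conformation would have a fully conjugated π system of 8 electrons. But 8 = 4(2), which is 4n not 4n+2, so ring B is not aromatic (cyclooctatetraene) — cyclooctatetraene distorts into a non-planar tub to avoid antiaromaticity.
Ring C is planar and fully conjugated; 3 ring double bonds give 6 π electrons. Since 6 = 4n+2 (n=1), ring C is aromatic (benzene ring).
Ring D has three sp³ carbons, so it is not fully conjugated — not aromatic (cyclopentane ring).
Ring E is planar and fully conjugated; 2 ring double bonds (4 π electrons) plus a heteroatom lone pair (2) give 6 π electrons. That satisfies 4n+2 with n=1, so ring E is aromatic (thiazole).
Ring F is planar and fully conjugated; 3 ring double bonds give 6 π electrons. 6 = 4(1)+2, so ring F is aromatic (pyrazine).
Ring G has a continuous p-orbital overlap around the ring; 3 ring double bonds (6 π electrons) plus the carbocation's empty p orbital (0, but keeps the ring conjugated) give 6 π electrons. Since 6 = 4n+2 (n=1), ring G is aromatic (tropylium cation).
Aromatic: A, C, E, F, G. Total: 5.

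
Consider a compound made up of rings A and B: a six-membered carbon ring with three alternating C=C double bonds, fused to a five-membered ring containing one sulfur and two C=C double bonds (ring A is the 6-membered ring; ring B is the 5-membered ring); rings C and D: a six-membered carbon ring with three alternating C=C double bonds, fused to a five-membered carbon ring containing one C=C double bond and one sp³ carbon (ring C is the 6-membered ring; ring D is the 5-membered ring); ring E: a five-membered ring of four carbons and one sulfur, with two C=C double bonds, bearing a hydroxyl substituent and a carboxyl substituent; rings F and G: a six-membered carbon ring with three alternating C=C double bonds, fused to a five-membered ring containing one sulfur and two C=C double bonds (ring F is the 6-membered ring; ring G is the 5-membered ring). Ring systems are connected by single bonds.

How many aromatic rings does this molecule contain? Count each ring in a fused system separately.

6

Rings A and B form a fused bicyclic system (with one sulfur) with 9 sp² atoms and 10 π electrons from ring double bonds plus a heteroatom lone pair. 10 = 4(2)+2, so the system is aromatic and both rings count as aromatic (benzothiophene).
Ring C is fully conjugated (every ring atom contributes a p orbital); 3 ring double bonds give 6 π electrons. Since 6 = 4n+2 (n=1), ring C is aromatic (benzene ring).
Ring D has one sp³ carbon, so it is not fully conjugated — not aromatic (cyclopentene ring).
Ring E is fully conjugated (every ring atom contributes a p orbital); 2 ring double bonds (4 π electrons) plus a heteroatom lone pair (2) give 6 π electrons. 6 = 4(1)+2, so ring E is aromatic (thiophene).
Rings F and G form a fused bicyclic system (with one sulfur) with 9 sp² atoms and 10 π electrons from ring double bonds plus a heteroatom lone pair. 10 = 4(2)+2, so the system is aromatic and both rings count as aromatic (benzothiophene).
Aromatic: A, B, C, E, F, G. Total: 6.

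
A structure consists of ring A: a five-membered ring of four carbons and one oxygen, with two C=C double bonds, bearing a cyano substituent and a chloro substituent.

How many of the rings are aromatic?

1

Ring A is planar and fully conjugated; 2 ring double bonds (4 π electrons) plus a heteroatom lone pair (2) give 6 π electrons. That satisfies 4n+2 with n=1, so ring A is aromatic (furan).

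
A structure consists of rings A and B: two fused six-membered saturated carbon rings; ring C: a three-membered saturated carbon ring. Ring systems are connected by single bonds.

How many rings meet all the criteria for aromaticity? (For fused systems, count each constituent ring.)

0

Ring A has only sp³ atoms, so it is not fully conjugated — not aromatic (cyclohexane ring).
Ring B has only sp³ atoms, so it is not fully conjugated — not aromatic (cyclohexane ring).
Ring C has only sp³ atoms, so it is not fully conjugated — not aromatic (cyclopropane).
No ring is aromatic. Total: 0.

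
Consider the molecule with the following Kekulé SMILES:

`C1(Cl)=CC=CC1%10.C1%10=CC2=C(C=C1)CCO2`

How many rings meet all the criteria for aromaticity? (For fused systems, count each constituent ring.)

1

The SMILES encodes a five-membered carbon ring with two conjugated C=C double bonds and one sp³ carbon; a six-membered carbon ring with three alternating C=C double bonds, fused to a five-membered ring containing one oxygen and two sp³ carbons.
The 5-membered ring has one sp³ carbon, so it is not fully conjugated — not aromatic (cyclopentadiene).
The 6-membered ring is fully conjugated (every ring atom contributes a p orbital); 3 ring double bonds give 6 π electrons. Since 6 = 4n+2 (n=1), it is aromatic (benzene ring).
The 5-membered ring with one oxygen has two sp³ carbons, so it is not fully conjugated — not aromatic (oxolane ring).
1 of the 3 rings is aromatic. Total: 1.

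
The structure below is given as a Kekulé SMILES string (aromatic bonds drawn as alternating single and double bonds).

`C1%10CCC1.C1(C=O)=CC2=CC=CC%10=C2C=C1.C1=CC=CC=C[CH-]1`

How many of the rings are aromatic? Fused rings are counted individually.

2

The SMILES encodes a four-membered saturated carbon ring; two fused six-membered carbon rings, each with three alternating C=C double bonds; a seven-membered all-carbon ring bearing a negative charge on one carbon, with three C=C double bonds.
The 4-membered ring has only sp³ atoms, so it is not fully conjugated — not aromatic (cyclobutane).
The fused 6/6-membered bicyclic is a single π system with 10 sp² atoms and 10 π electrons from ring double bonds. 10 = 4(2)+2, so the system is aromatic and both rings count as aromatic (naphthalene).
The 7-membered ring has only sp² ring atoms; a planar conformation would have a fully conjugated π system of 8 electrons. But 8 = 4(2), which is 4n not 4n+2, so it is not aromatic (cycloheptatrienyl anion).
2 of the 4 rings are aromatic. Total: 2.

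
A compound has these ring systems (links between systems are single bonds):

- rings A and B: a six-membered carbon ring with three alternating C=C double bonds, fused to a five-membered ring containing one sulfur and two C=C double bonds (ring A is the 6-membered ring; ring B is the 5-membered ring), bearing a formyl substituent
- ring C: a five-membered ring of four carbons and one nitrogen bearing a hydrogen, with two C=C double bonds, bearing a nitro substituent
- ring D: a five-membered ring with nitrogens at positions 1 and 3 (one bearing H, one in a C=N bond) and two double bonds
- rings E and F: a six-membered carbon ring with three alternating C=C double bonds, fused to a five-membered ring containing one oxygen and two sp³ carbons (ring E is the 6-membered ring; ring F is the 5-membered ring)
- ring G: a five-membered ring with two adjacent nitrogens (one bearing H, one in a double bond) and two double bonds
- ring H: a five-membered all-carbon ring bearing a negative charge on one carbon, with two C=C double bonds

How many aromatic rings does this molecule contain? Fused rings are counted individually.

7

Rings A and B form a fused bicyclic system (with one sulfur) with 9 sp² atoms and 10 π electrons from ring double bonds plus a heteroatom lone pair. 10 = 4(2)+2, so the system is aromatic and both rings count as aromatic (benzothiophene).
Ring C is planar and fully conjugated; 2 ring double bonds (4 π electrons) plus a heteroatom lone pair (2) give 6 π electrons. That satisfies 4n+2 with n=1, so ring C is aromatic (pyrrole).
Ring D has a continuous p-orbital overlap around the ring; 2 ring double bonds (4 π electrons) plus a heteroatom lone pair (2) give 6 π electrons. That satisfies 4n+2 with n=1, so ring D is aromatic (imidazole).
Ring E is fully conjugated (every ring atom contributes a p orbital); 3 ring double bonds give 6 π electrons. 6 = 4(1)+2, so ring E is aromatic (benzene ring).
Ring F has two sp³ carbons, so it is not fully conjugated — not aromatic (oxolane ring).
Ring G is planar and fully conjugated; 2 ring double bonds (4 π electrons) plus a heteroatom lone pair (2) give 6 π electrons. Since 6 = 4n+2 (n=1), ring G is aromatic (pyrazole).
Ring H has a continuous p-orbital overlap around the ring; 2 ring double bonds (4 π electrons) plus the carbanion lone pair (2) give 6 π electrons. 6 = 4(1)+2, so ring H is aromatic (cyclopentadienyl anion).
Aromatic: A, B, C, D, E, G, H. Total: 7.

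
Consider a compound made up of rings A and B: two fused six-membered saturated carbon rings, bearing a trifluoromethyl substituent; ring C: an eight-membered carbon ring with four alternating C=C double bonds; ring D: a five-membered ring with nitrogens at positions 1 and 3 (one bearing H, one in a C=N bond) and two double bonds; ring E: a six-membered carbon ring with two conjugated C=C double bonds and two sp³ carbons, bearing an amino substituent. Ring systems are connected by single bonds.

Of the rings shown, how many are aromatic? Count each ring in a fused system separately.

Ring A has only sp³ atoms, so it is not fully conjugated — not aromatic (cyclohexane ring).
Ring B has only sp³ atoms, so it is not fully conjugated — not aromatic (cyclohexane ring).
Ring C has only sp² ring atoms; a planar conformation would have a fully conjugated π system of 8 electrons. But 8 = 4(2), which is 4n not 4n+2, so ring C is not aromatic (cyclooctatetraene) — cyclooctatetraene distorts into a non-planar tub to avoid antiaromaticity.
Ring D has a continuous p-orbital overlap around the ring; 2 ring double bonds (4 π electrons) plus a heteroatom lone pair (2) give 6 π electrons. Since 6 = 4n+2 (n=1), ring D is aromatic (imidazole).
Ring E has two sp³ carbons, so it is not fully conjugated — not aromatic (1,3-cyclohexadiene).
Aromatic: D. Total: 1.

1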